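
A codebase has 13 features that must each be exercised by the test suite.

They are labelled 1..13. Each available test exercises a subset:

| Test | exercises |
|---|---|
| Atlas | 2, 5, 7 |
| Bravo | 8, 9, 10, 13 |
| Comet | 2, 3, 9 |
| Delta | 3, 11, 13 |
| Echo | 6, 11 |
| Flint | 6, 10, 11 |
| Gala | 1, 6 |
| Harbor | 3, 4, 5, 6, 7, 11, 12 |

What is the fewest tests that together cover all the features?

4

Bravo and Comet and Gala and Harbor together: Bravo ∪ Comet ∪ Gala ∪ Harbor = {1, 2, 3, 4, 5, 6, 7, 8, 9, 10, 11, 12, 13} — every feature is covered.
No 3 of the 8 tests cover everything (all 56 combinations miss at least one feature), so 4 is optimal.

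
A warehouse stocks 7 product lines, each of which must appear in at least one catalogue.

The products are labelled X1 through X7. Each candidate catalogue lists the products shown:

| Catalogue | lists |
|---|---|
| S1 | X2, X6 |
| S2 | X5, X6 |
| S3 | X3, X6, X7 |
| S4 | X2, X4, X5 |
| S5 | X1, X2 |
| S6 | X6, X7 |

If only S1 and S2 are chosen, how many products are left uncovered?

Union of S1, S2 = {X2, X5, X6}.
Not covered: X1, X3, X4, X7 — 4 products.

4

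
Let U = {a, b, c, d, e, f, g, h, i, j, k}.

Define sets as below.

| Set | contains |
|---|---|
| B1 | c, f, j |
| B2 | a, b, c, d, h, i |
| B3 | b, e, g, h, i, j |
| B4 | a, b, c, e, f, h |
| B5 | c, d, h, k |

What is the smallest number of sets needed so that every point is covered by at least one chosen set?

3

B3 and B4 and B5 together: B3 ∪ B4 ∪ B5 = {a, b, c, d, e, f, g, h, i, j, k} — every point is covered.
Only B3 contains g, so B3 is forced; the remaining 5 points need at least 2 more sets (each remaining set adds at most 3) — so at least 3 sets are needed, and 3 is optimal.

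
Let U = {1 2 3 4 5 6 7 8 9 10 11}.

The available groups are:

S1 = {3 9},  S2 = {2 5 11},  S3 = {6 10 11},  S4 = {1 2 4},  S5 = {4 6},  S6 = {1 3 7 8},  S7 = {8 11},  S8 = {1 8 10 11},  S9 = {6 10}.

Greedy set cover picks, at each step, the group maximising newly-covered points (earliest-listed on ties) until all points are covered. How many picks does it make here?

Greedy: pick S6 (covers 4 new) → pick S2 (covers 3 new) → pick S3 (covers 2 new) → pick S1 (covers 1 new) → pick S4 (covers 1 new). Total picks: 5.

5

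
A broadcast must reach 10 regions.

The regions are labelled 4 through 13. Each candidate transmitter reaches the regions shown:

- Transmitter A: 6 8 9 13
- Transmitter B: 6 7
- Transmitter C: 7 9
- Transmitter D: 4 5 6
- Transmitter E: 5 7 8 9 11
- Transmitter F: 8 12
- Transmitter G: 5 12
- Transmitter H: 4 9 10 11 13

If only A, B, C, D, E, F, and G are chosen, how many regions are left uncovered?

1

Union of A, B, C, D, E, F, G = {4, 5, 6, 7, 8, 9, 11, 12, 13}.
Not covered: 10 — 1 region.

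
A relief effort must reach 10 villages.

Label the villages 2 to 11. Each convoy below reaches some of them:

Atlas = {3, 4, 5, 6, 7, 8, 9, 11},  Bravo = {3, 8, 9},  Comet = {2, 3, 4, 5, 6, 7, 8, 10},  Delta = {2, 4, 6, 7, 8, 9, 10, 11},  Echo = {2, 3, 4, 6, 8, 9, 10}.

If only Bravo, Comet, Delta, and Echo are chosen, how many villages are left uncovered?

0

Union of Bravo, Comet, Delta, Echo = {2, 3, 4, 5, 6, 7, 8, 9, 10, 11} — that's every village, so 0 are uncovered.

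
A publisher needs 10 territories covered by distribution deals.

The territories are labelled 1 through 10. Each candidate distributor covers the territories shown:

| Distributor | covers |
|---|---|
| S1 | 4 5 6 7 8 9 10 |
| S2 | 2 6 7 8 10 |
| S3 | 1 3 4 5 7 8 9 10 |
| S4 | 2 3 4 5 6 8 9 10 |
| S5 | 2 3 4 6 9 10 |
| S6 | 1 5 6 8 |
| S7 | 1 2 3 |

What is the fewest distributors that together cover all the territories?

2

S3 and S5 together: S3 ∪ S5 = {1, 2, 3, 4, 5, 6, 7, 8, 9, 10} — every territory is covered.
No single distributor has all 10 territories (the largest, S3, has 8), so 2 is optimal.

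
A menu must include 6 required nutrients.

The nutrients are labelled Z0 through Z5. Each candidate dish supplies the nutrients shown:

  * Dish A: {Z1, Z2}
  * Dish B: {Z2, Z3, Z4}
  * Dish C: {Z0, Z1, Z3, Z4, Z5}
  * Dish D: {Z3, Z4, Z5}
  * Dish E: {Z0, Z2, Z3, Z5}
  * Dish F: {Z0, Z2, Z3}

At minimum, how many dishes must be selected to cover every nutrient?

2

B and C together: B ∪ C = {Z0, Z1, Z2, Z3, Z4, Z5} — every nutrient is covered.
No single dish has all 6 nutrients (the largest, C, has 5), so 2 is optimal.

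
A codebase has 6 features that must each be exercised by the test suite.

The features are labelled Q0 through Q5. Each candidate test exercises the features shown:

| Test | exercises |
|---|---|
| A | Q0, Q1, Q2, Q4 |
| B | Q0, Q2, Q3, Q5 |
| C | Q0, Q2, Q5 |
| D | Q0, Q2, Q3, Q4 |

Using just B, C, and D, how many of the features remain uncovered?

1

Union of B, C, D = {Q0, Q2, Q3, Q4, Q5}.
Not covered: Q1 — 1 feature.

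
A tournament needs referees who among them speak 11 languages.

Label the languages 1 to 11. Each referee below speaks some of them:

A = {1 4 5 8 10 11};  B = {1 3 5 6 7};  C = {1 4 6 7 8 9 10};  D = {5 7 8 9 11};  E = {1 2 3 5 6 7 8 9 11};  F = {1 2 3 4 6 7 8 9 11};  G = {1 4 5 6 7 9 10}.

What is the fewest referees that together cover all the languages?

Take {F, G}. Their union is {1, 2, 3, 4, 5, 6, 7, 8, 9, 10, 11}, which is all 11 languages.
No single referee has all 11 languages (the largest, E, has 9), so 2 is optimal.

2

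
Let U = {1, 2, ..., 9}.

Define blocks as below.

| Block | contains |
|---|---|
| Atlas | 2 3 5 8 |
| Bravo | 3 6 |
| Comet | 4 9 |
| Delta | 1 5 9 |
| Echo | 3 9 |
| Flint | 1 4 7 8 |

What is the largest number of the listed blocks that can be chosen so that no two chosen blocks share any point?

Echo, Flint are pairwise disjoint (Echo={3,9}; Flint={1,4,7,8}).
Every remaining block overlaps one of these, and no 3 of the listed blocks are pairwise disjoint, so 2 is the maximum.

2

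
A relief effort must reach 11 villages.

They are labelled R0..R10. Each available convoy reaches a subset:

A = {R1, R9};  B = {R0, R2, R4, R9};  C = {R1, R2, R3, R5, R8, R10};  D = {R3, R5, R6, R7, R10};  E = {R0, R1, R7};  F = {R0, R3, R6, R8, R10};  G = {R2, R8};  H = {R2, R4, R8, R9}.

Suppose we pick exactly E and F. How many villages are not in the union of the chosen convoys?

4

Union of E, F = {R0, R1, R3, R6, R7, R8, R10}.
Not covered: R2, R4, R5, R9 — 4 villages.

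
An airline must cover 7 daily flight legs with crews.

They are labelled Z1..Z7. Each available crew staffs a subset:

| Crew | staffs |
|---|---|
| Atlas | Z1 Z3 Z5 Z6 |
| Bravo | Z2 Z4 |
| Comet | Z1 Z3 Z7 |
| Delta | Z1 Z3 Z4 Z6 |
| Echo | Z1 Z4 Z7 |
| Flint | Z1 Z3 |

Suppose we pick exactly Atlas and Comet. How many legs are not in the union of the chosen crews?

Union of Atlas, Comet = {Z1, Z3, Z5, Z6, Z7}.
Not covered: Z2, Z4 — 2 legs.

2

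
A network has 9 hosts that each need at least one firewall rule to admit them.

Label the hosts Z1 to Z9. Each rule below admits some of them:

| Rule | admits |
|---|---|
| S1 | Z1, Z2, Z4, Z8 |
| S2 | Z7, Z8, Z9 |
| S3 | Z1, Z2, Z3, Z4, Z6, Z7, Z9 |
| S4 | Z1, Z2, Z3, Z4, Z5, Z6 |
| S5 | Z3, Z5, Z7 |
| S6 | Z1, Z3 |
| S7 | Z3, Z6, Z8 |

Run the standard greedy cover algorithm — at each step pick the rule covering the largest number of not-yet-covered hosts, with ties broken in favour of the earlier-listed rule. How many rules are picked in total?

Greedy: pick S3 (covers 7 new) → pick S1 (covers 1 new) → pick S4 (covers 1 new). Total picks: 3.
(The true minimum cover uses only 2 rules, so greedy is not optimal here.)

3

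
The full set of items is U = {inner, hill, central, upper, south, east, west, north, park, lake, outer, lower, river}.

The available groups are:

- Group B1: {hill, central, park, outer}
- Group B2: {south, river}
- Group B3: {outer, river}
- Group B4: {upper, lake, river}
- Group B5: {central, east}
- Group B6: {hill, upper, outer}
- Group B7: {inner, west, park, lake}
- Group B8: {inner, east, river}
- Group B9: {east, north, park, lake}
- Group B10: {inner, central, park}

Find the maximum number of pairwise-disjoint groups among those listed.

B2, B5, B6, B7 are pairwise disjoint (B2={south,river}; B5={central,east}; B6={hill,upper,outer}; B7={inner,west,park,lake}).
Every remaining group overlaps one of these, and no 5 of the listed groups are pairwise disjoint, so 4 is the maximum.

4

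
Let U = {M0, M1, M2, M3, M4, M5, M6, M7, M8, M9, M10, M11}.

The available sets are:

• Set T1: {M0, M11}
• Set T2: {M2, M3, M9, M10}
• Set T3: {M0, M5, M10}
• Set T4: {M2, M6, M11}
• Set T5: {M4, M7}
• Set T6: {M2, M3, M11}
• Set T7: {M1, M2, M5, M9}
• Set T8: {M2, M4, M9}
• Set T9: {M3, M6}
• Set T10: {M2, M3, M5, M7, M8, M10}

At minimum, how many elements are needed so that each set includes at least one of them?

H = {M3, M4, M5, M11} meets every set (each contains at least one member of H), and |H| = 4.
The sets T1, T5, T7, T9 are pairwise disjoint, so any hitting set needs a separate element for each — at least 4. Hence 4 is optimal.

4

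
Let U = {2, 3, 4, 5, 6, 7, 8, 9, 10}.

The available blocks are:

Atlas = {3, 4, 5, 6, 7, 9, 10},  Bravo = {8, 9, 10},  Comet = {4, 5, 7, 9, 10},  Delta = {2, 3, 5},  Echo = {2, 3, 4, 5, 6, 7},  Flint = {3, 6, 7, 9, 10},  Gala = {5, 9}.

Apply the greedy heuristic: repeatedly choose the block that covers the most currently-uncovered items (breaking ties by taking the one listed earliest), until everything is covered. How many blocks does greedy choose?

3

Greedy: pick Atlas (covers 7 new) → pick Bravo (covers 1 new) → pick Delta (covers 1 new). Total picks: 3.
(The true minimum cover uses only 2 blocks, so greedy is not optimal here.)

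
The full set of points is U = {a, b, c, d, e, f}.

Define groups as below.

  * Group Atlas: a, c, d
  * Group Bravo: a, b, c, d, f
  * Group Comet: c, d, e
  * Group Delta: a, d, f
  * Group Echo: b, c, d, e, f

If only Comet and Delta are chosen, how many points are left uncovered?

1

Union of Comet, Delta = {a, c, d, e, f}.
Not covered: b — 1 point.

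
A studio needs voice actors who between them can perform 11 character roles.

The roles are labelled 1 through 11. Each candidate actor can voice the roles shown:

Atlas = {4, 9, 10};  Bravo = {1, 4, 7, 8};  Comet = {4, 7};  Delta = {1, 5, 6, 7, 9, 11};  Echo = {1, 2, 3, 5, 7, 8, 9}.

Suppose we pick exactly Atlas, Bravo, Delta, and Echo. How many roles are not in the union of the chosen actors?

Union of Atlas, Bravo, Delta, Echo = {1, 2, 3, 4, 5, 6, 7, 8, 9, 10, 11} — that's every role, so 0 are uncovered.

0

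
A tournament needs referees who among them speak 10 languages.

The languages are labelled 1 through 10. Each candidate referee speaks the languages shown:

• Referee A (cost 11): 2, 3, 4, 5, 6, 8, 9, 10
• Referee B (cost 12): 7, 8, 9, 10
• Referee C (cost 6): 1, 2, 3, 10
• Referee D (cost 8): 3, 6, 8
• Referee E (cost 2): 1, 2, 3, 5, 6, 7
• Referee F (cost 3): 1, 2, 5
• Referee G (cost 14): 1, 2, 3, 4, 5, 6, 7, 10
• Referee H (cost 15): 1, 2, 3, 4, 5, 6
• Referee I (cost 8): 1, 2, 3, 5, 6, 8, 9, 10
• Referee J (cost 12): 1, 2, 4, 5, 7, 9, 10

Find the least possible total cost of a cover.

A, E together cover every language (A ∪ E = {1, 2, 3, 4, 5, 6, 7, 8, 9, 10}); total cost 11 + 2 = 13.
The greedy pick E, I, A costs 21; no covering selection beats 13.

13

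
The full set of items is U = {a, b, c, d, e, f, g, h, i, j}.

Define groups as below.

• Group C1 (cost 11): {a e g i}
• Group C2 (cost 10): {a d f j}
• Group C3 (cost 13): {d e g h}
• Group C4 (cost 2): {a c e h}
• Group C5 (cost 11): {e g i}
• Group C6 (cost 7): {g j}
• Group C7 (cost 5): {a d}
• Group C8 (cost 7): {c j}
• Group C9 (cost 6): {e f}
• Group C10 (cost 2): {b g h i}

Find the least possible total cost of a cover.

14

C2, C4, C10 together cover every item (C2 ∪ C4 ∪ C10 = {a, b, c, d, e, f, g, h, i, j}); total cost 10 + 2 + 2 = 14.
No covering selection has total cost below 14.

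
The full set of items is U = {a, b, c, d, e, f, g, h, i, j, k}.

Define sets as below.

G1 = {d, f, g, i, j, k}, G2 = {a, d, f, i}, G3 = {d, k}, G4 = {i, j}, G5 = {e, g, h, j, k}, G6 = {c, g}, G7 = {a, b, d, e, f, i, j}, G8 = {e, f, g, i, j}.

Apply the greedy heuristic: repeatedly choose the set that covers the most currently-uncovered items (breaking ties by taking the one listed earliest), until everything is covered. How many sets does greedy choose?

3

Greedy: pick G7 (covers 7 new) → pick G5 (covers 3 new) → pick G6 (covers 1 new). Total picks: 3.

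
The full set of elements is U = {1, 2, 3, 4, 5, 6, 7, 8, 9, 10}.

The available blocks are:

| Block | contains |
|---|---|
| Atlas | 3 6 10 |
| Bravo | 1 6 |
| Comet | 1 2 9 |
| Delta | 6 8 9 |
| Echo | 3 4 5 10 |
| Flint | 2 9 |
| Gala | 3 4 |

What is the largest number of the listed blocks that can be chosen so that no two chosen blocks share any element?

3

Bravo, Echo, Flint are pairwise disjoint (Bravo={1,6}; Echo={3,4,5,10}; Flint={2,9}).
Every remaining block overlaps one of these, and no 4 of the listed blocks are pairwise disjoint, so 3 is the maximum.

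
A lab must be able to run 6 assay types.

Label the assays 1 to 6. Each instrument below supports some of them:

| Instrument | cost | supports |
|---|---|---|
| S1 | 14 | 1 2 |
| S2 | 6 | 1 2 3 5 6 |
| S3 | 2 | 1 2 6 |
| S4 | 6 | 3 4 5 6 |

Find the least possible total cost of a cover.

S3, S4 together cover every assay (S3 ∪ S4 = {1, 2, 3, 4, 5, 6}); total cost 2 + 6 = 8.
No covering selection has total cost below 8.

8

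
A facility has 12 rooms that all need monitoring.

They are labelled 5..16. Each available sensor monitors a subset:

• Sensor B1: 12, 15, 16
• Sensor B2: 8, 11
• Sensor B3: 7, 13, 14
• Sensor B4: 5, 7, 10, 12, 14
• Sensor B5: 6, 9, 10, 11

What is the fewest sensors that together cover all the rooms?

B1 and B2 and B3 and B4 and B5 together: B1 ∪ B2 ∪ B3 ∪ B4 ∪ B5 = {5, 6, 7, 8, 9, 10, 11, 12, 13, 14, 15, 16} — every room is covered.
No 4 of the 5 sensors cover everything (all 5 combinations miss at least one room), so 5 is optimal.

5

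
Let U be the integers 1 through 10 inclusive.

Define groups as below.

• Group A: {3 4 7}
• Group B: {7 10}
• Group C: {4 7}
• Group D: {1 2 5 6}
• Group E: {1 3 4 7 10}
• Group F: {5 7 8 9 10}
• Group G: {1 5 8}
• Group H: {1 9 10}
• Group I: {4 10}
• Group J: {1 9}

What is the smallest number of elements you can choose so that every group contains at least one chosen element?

3

The 3 elements {1, 7, 10} hit every group.
No choice of 2 elements meets every group, so 3 is the minimum.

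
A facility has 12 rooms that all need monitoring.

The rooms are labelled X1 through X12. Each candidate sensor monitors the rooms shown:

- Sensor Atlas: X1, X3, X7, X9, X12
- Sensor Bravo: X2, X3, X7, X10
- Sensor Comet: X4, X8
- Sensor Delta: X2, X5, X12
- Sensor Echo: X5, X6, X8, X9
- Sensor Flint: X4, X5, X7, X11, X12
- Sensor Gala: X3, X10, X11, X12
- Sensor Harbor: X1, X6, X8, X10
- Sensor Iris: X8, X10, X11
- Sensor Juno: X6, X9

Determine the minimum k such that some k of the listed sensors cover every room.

4

Take {Atlas, Delta, Flint, Harbor}. Their union is {X1, X2, X3, X4, X5, X6, X7, X8, X9, X10, X11, X12}, which is all 12 rooms.
No 3 of the 10 sensors cover everything (all 120 combinations miss at least one room), so 4 is optimal.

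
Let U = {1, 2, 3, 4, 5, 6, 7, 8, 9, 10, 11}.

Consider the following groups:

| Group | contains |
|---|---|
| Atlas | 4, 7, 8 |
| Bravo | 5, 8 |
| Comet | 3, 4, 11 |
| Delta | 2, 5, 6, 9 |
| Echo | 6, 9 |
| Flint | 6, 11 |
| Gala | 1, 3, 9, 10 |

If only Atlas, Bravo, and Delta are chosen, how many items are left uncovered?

4

Union of Atlas, Bravo, Delta = {2, 4, 5, 6, 7, 8, 9}.
Not covered: 1, 3, 10, 11 — 4 items.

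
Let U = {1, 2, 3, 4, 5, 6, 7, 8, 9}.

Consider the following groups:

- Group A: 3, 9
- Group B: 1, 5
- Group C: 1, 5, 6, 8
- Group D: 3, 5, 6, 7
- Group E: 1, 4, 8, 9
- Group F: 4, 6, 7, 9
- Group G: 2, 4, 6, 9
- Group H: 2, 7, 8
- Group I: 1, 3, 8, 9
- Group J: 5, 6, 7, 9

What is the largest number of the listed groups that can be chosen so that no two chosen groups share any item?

A, B, H are pairwise disjoint (A={3,9}; B={1,5}; H={2,7,8}).
Every remaining group overlaps one of these, and no 4 of the listed groups are pairwise disjoint, so 3 is the maximum.

3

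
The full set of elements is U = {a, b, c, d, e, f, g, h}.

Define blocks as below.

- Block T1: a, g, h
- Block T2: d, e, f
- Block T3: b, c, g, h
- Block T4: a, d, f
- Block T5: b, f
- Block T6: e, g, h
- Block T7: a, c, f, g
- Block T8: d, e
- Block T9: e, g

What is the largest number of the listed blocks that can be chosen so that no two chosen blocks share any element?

3

T1, T5, T8 are pairwise disjoint (T1={a,g,h}; T5={b,f}; T8={d,e}).
Every remaining block overlaps one of these, and no 4 of the listed blocks are pairwise disjoint, so 3 is the maximum.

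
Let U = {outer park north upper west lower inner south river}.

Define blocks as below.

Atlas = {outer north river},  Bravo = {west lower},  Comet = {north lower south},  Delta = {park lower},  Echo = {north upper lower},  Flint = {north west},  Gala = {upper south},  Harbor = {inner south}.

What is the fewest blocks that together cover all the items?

5

Atlas and Bravo and Delta and Gala and Harbor together: Atlas ∪ Bravo ∪ Delta ∪ Gala ∪ Harbor = {outer, park, north, upper, west, lower, inner, south, river} — every item is covered.
No 4 of the 8 blocks cover everything (all 70 combinations miss at least one item), so 5 is optimal.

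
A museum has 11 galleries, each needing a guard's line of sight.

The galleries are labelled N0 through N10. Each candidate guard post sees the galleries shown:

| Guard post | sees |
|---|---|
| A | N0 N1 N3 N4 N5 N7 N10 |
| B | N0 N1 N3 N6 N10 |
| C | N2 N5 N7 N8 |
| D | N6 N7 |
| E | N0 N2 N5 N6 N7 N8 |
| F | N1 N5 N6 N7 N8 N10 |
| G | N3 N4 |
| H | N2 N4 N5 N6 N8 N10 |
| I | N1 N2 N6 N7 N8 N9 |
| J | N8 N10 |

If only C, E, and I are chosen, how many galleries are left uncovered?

3

Union of C, E, I = {N0, N1, N2, N5, N6, N7, N8, N9}.
Not covered: N3, N4, N10 — 3 galleries.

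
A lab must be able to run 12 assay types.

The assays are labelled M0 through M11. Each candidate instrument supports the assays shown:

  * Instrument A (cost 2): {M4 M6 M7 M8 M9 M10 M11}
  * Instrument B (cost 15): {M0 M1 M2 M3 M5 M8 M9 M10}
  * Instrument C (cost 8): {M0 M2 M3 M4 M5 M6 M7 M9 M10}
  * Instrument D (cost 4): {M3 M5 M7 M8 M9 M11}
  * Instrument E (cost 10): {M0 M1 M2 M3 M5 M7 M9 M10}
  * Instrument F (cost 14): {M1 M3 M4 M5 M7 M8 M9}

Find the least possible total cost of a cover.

12

A, E together cover every assay (A ∪ E = {M0, M1, M2, M3, M4, M5, M6, M7, M8, M9, M10, M11}); total cost 2 + 10 = 12.
The greedy pick A, C, E costs 20; no covering selection beats 12.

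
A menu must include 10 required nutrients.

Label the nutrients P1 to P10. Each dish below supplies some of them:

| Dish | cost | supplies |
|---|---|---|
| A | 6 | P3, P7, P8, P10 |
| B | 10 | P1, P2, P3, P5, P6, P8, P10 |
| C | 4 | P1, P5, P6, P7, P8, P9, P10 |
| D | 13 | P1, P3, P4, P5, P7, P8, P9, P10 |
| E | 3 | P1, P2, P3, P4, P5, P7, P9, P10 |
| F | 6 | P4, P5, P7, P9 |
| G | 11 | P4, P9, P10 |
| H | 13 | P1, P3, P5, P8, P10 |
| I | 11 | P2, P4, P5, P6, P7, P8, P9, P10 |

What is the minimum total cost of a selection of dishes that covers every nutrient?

C, E together cover every nutrient (C ∪ E = {P1, P2, P3, P4, P5, P6, P7, P8, P9, P10}); total cost 4 + 3 = 7.
No covering selection has total cost below 7.

7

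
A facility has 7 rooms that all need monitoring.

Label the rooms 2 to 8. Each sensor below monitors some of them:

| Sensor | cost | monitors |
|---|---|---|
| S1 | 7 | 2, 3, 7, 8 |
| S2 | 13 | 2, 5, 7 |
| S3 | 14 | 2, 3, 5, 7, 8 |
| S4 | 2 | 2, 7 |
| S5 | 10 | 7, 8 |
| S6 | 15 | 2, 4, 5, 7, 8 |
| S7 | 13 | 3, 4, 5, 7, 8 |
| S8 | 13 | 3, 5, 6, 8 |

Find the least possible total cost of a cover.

S6, S8 together cover every room (S6 ∪ S8 = {2, 3, 4, 5, 6, 7, 8}); total cost 15 + 13 = 28.
No covering selection has total cost below 28.

28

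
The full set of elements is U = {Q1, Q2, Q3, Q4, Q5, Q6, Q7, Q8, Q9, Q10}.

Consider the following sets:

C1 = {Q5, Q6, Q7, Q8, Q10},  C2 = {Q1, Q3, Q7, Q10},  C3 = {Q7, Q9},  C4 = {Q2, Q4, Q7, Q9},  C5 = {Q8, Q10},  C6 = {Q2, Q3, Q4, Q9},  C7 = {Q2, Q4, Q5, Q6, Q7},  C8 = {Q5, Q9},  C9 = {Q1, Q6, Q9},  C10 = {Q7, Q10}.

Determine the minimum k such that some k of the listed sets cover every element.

C1, C2, and C6 cover everything between them: the union {Q1, Q2, Q3, Q4, Q5, Q6, Q7, Q8, Q9, Q10} is all of U.
No 2 of the 10 sets cover everything (all 45 combinations miss at least one element), so 3 is optimal.

3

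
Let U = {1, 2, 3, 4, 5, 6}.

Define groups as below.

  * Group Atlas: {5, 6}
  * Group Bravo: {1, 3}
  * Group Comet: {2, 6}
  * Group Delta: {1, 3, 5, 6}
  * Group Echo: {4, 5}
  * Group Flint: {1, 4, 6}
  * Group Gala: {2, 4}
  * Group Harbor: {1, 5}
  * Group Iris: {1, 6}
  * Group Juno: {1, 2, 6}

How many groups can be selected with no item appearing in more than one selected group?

Atlas, Bravo, Gala are pairwise disjoint (Atlas={5,6}; Bravo={1,3}; Gala={2,4}).
Every remaining group overlaps one of these, and no 4 of the listed groups are pairwise disjoint, so 3 is the maximum.

3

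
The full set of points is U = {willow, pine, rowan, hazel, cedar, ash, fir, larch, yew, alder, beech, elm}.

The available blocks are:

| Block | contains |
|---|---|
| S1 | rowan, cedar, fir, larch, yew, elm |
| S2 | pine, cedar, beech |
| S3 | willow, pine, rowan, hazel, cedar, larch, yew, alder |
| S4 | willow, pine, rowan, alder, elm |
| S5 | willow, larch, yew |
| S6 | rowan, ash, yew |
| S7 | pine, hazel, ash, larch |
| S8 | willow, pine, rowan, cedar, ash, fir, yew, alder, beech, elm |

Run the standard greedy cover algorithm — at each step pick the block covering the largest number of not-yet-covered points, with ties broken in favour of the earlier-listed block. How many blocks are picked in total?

Greedy: pick S8 (covers 10 new) → pick S3 (covers 2 new). Total picks: 2.

2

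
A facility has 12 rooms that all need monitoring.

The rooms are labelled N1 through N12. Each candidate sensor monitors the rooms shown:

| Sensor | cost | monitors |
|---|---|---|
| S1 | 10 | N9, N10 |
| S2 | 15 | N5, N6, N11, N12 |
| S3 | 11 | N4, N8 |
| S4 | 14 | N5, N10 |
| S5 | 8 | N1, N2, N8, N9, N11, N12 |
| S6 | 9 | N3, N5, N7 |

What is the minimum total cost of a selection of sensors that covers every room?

53

S1, S2, S3, S5, S6 together cover every room (S1 ∪ S2 ∪ S3 ∪ S5 ∪ S6 = {N1, N2, N3, N4, N5, N6, N7, N8, N9, N10, N11, N12}); total cost 10 + 15 + 11 + 8 + 9 = 53.
No covering selection has total cost below 53.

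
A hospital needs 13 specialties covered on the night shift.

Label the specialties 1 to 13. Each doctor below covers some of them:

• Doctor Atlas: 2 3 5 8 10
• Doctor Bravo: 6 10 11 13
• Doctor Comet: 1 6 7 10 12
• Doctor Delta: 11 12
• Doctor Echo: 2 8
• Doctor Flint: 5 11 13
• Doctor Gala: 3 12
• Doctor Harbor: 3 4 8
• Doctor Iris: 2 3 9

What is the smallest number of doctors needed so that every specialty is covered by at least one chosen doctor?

Comet and Flint and Harbor and Iris together: Comet ∪ Flint ∪ Harbor ∪ Iris = {1, 2, 3, 4, 5, 6, 7, 8, 9, 10, 11, 12, 13} — every specialty is covered.
No 3 of the 9 doctors cover everything (all 84 combinations miss at least one specialty), so 4 is optimal.

4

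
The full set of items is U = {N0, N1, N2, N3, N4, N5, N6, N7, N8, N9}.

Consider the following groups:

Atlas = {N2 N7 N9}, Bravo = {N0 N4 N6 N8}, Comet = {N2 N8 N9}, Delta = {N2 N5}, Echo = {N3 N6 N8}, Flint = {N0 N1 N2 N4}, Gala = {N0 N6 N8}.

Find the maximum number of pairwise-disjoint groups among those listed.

2

Echo, Flint are pairwise disjoint (Echo={N3,N6,N8}; Flint={N0,N1,N2,N4}).
Every remaining group overlaps one of these, and no 3 of the listed groups are pairwise disjoint, so 2 is the maximum.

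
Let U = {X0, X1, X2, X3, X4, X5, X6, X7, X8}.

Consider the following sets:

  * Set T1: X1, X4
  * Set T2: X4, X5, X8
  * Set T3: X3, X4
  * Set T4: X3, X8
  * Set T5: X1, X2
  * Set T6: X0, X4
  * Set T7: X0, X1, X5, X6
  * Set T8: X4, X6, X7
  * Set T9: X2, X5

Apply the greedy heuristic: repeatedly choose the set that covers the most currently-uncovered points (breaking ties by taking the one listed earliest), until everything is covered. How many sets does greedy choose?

5

Greedy: pick T7 (covers 4 new) → pick T2 (covers 2 new) → pick T3 (covers 1 new) → pick T5 (covers 1 new) → pick T8 (covers 1 new). Total picks: 5.
(The true minimum cover uses only 4 sets, so greedy is not optimal here.)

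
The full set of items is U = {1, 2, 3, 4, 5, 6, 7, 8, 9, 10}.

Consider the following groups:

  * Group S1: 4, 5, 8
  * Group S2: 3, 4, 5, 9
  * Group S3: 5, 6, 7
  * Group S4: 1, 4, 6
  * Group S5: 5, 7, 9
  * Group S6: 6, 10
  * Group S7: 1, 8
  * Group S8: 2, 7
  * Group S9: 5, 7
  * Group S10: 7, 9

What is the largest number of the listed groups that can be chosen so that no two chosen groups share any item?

S2, S6, S7, S8 are pairwise disjoint (S2={3,4,5,9}; S6={6,10}; S7={1,8}; S8={2,7}).
Every remaining group overlaps one of these, and no 5 of the listed groups are pairwise disjoint, so 4 is the maximum.

4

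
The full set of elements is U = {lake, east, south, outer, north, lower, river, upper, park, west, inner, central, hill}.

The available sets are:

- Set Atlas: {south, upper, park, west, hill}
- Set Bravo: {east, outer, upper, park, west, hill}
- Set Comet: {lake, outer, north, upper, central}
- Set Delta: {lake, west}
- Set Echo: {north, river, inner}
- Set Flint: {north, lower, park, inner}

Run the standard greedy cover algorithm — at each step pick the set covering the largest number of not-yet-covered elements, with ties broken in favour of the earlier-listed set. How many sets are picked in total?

Greedy: pick Bravo (covers 6 new) → pick Comet (covers 3 new) → pick Echo (covers 2 new) → pick Atlas (covers 1 new) → pick Flint (covers 1 new). Total picks: 5.

5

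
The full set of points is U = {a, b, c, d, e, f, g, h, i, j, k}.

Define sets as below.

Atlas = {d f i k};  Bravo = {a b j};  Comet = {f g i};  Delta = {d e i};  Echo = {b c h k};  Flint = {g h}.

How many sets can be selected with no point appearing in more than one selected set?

Atlas, Bravo, Flint are pairwise disjoint (Atlas={d,f,i,k}; Bravo={a,b,j}; Flint={g,h}).
Every remaining set overlaps one of these, and no 4 of the listed sets are pairwise disjoint, so 3 is the maximum.

3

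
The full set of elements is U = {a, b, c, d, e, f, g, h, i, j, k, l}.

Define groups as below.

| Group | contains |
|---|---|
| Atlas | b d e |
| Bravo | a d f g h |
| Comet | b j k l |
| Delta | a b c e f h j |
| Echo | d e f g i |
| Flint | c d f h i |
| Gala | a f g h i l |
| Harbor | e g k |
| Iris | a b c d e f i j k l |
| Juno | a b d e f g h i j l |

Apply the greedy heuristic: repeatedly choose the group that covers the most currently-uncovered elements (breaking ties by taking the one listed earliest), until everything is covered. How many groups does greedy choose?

2

Greedy: pick Iris (covers 10 new) → pick Bravo (covers 2 new). Total picks: 2.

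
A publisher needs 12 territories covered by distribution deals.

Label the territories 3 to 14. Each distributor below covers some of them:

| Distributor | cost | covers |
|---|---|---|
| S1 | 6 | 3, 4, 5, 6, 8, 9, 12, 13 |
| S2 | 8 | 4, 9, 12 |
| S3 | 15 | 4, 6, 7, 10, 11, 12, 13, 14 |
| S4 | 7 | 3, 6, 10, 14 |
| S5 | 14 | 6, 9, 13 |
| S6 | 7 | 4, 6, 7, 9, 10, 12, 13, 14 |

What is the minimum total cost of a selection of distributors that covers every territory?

21

S1, S3 together cover every territory (S1 ∪ S3 = {3, 4, 5, 6, 7, 8, 9, 10, 11, 12, 13, 14}); total cost 6 + 15 = 21.
The greedy pick S1, S6, S3 costs 28; no covering selection beats 21.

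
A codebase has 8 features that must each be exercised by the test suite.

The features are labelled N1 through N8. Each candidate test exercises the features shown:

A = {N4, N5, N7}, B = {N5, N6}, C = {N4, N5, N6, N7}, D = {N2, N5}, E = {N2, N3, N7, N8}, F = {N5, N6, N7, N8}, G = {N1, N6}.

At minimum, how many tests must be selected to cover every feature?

A and E and G together: A ∪ E ∪ G = {N1, N2, N3, N4, N5, N6, N7, N8} — every feature is covered.
Only G contains N1, so G is forced; the remaining 6 features need at least 2 more tests (each remaining test adds at most 4) — so at least 3 tests are needed, and 3 is optimal.

3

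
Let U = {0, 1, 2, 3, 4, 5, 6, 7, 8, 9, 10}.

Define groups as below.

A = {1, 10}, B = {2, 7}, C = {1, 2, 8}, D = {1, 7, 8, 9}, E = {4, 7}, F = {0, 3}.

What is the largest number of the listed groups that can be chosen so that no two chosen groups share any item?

3

A, B, F are pairwise disjoint (A={1,10}; B={2,7}; F={0,3}).
Every remaining group overlaps one of these, and no 4 of the listed groups are pairwise disjoint, so 3 is the maximum.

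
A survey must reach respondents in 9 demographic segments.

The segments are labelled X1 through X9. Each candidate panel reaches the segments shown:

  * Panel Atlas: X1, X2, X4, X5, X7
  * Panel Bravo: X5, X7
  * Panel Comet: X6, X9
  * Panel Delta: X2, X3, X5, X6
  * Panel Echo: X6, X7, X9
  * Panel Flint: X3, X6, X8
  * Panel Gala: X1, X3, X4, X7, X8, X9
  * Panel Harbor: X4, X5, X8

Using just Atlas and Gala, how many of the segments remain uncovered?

Union of Atlas, Gala = {X1, X2, X3, X4, X5, X7, X8, X9}.
Not covered: X6 — 1 segment.

1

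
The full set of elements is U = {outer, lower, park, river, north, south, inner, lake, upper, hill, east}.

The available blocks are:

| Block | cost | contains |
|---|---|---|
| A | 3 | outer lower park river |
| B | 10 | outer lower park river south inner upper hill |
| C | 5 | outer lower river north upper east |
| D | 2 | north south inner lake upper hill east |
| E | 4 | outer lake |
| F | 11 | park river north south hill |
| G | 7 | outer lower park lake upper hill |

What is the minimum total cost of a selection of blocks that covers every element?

5

A, D together cover every element (A ∪ D = {outer, lower, park, river, north, south, inner, lake, upper, hill, east}); total cost 3 + 2 = 5.
No covering selection has total cost below 5.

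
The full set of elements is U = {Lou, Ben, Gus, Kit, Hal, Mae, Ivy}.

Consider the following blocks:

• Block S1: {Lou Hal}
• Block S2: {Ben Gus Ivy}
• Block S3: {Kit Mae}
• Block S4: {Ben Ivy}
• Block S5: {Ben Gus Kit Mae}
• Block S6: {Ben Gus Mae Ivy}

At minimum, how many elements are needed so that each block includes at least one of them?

Take H = {Lou, Ben, Mae}. Each listed block contains at least one of these, so H is a hitting set of size 3.
The blocks S1, S3, S4 are pairwise disjoint, so any hitting set needs a separate element for each — at least 3. Hence 3 is optimal.

3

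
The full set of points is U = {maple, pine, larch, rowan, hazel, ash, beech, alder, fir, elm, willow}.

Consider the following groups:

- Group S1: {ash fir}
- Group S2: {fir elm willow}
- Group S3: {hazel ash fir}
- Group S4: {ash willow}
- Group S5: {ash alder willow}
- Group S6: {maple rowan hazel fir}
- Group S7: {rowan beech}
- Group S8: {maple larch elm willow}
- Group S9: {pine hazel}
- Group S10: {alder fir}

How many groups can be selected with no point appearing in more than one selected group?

4

S7, S8, S9, S10 are pairwise disjoint (S7={rowan,beech}; S8={maple,larch,elm,willow}; S9={pine,hazel}; S10={alder,fir}).
Every remaining group overlaps one of these, and no 5 of the listed groups are pairwise disjoint, so 4 is the maximum.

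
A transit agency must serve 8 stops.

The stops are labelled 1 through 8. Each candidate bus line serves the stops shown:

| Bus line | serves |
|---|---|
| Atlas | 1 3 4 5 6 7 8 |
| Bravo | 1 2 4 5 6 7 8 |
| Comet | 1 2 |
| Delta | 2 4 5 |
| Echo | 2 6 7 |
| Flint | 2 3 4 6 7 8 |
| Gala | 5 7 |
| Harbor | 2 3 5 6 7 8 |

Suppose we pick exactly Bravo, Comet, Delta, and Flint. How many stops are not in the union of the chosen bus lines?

Union of Bravo, Comet, Delta, Flint = {1, 2, 3, 4, 5, 6, 7, 8} — that's every stop, so 0 are uncovered.

0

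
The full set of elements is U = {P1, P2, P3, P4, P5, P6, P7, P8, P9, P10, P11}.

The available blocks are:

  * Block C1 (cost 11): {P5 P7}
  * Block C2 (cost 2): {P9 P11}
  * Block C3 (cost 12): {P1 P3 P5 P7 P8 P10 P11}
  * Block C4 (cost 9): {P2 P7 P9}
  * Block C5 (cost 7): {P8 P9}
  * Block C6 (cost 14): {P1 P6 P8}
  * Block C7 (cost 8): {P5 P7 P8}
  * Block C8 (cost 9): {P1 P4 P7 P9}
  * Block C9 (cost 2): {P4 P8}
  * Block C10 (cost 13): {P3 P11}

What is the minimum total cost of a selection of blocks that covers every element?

C3, C4, C6, C9 together cover every element (C3 ∪ C4 ∪ C6 ∪ C9 = {P1, P2, P3, P4, P5, P6, P7, P8, P9, P10, P11}); total cost 12 + 9 + 14 + 2 = 37.
The greedy pick C2, C9, C3, C4, C6 costs 39; no covering selection beats 37.

37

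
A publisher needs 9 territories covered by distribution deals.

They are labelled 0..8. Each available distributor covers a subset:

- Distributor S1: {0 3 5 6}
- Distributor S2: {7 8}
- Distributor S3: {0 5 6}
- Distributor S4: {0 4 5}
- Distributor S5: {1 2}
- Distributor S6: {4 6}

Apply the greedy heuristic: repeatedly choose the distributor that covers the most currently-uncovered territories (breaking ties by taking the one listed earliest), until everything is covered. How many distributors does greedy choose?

4

Greedy: pick S1 (covers 4 new) → pick S2 (covers 2 new) → pick S5 (covers 2 new) → pick S4 (covers 1 new). Total picks: 4.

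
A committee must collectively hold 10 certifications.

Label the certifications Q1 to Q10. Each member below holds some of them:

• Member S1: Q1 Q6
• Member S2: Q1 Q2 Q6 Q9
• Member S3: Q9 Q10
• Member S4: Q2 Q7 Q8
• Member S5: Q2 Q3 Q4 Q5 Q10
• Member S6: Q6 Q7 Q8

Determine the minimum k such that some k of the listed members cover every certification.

3

S2 and S4 and S5 together: S2 ∪ S4 ∪ S5 = {Q1, Q2, Q3, Q4, Q5, Q6, Q7, Q8, Q9, Q10} — every certification is covered.
Only S5 contains Q3, so S5 is forced; the remaining 5 certifications need at least 2 more members (each remaining member adds at most 3) — so at least 3 members are needed, and 3 is optimal.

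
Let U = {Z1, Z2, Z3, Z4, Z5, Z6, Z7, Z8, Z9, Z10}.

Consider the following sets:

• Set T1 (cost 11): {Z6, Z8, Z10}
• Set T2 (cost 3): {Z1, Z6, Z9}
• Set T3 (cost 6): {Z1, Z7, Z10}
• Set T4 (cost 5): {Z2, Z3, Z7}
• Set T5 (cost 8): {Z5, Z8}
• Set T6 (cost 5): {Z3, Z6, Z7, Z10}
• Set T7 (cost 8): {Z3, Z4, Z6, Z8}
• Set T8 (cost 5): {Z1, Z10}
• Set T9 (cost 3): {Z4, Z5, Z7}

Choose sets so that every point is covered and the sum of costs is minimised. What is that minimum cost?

22

T1, T2, T4, T9 together cover every point (T1 ∪ T2 ∪ T4 ∪ T9 = {Z1, Z2, Z3, Z4, Z5, Z6, Z7, Z8, Z9, Z10}); total cost 11 + 3 + 5 + 3 = 22.
The greedy pick T2, T9, T4, T6, T5 costs 24; no covering selection beats 22.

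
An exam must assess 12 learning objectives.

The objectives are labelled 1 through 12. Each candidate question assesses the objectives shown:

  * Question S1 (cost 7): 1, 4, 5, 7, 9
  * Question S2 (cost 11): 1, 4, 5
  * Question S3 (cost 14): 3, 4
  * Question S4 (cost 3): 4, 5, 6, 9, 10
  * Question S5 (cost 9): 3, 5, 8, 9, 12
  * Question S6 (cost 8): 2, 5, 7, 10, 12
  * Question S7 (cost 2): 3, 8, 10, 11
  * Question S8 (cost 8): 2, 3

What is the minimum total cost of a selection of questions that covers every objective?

S1, S4, S6, S7 together cover every objective (S1 ∪ S4 ∪ S6 ∪ S7 = {1, 2, 3, 4, 5, 6, 7, 8, 9, 10, 11, 12}); total cost 7 + 3 + 8 + 2 = 20.
No covering selection has total cost below 20.

20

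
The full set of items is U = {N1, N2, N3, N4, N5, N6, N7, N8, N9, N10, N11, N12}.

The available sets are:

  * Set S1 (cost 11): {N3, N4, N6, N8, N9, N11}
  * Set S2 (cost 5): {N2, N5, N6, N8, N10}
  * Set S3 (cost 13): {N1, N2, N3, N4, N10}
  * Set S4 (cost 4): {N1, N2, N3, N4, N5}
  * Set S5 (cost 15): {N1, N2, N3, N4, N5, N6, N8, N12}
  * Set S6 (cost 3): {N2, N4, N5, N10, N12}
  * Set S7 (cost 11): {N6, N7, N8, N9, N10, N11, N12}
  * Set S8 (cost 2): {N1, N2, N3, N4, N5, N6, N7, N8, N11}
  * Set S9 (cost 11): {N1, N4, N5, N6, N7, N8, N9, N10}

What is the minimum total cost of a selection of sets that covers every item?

S7, S8 together cover every item (S7 ∪ S8 = {N1, N2, N3, N4, N5, N6, N7, N8, N9, N10, N11, N12}); total cost 11 + 2 = 13.
The greedy pick S8, S6, S1 costs 16; no covering selection beats 13.

13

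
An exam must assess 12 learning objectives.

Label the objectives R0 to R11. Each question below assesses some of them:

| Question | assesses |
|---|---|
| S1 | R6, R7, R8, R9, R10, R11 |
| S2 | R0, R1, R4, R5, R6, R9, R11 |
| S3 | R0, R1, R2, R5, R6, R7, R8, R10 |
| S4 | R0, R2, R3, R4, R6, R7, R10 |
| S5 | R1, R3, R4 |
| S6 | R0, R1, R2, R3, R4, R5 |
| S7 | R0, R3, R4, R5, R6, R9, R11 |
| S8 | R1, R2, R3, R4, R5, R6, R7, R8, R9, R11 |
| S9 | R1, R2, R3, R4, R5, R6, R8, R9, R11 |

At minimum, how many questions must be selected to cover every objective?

2

S3 and S7 together: S3 ∪ S7 = {R0, R1, R2, R3, R4, R5, R6, R7, R8, R9, R10, R11} — every objective is covered.
No single question has all 12 objectives (the largest, S8, has 10), so 2 is optimal.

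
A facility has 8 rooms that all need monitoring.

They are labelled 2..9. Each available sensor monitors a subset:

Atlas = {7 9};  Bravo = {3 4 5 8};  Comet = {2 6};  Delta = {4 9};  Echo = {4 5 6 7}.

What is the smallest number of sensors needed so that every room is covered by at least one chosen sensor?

Atlas and Bravo and Comet together: Atlas ∪ Bravo ∪ Comet = {2, 3, 4, 5, 6, 7, 8, 9} — every room is covered.
Only Comet contains 2, so Comet is forced; the remaining 6 rooms need at least 2 more sensors (each remaining sensor adds at most 4) — so at least 3 sensors are needed, and 3 is optimal.

3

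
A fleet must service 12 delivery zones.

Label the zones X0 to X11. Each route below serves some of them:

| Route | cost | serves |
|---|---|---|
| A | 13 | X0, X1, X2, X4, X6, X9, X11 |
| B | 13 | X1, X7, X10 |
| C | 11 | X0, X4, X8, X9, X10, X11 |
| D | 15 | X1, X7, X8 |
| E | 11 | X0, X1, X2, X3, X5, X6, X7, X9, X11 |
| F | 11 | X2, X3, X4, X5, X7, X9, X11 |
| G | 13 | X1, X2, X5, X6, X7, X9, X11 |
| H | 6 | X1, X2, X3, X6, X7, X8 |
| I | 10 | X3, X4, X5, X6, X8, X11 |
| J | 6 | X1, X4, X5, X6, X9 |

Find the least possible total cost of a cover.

22

C, E together cover every zone (C ∪ E = {X0, X1, X2, X3, X4, X5, X6, X7, X8, X9, X10, X11}); total cost 11 + 11 = 22.
The greedy pick H, J, C costs 23; no covering selection beats 22.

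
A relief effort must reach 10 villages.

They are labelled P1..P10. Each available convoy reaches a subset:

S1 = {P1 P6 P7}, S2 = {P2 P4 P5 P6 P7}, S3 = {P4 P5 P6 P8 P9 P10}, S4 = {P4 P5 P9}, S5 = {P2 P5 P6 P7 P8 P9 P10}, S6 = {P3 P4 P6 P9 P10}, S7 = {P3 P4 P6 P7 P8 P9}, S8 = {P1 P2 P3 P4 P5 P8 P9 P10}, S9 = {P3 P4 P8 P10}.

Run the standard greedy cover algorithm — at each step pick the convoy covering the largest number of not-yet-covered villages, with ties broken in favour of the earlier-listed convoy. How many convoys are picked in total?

2

Greedy: pick S8 (covers 8 new) → pick S1 (covers 2 new). Total picks: 2.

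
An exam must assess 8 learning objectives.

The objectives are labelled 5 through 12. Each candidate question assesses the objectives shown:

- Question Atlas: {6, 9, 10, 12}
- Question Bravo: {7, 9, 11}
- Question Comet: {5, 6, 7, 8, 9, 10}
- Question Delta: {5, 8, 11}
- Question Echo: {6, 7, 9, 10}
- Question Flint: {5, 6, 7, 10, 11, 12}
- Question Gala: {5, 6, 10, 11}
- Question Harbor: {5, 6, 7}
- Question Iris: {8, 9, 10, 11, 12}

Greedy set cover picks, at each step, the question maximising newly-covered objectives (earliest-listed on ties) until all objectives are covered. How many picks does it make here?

Greedy: pick Comet (covers 6 new) → pick Flint (covers 2 new). Total picks: 2.

2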